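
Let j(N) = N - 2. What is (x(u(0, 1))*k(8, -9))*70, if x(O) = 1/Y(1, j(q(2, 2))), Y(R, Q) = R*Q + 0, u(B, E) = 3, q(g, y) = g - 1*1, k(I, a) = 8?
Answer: -560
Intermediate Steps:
q(g, y) = -1 + g (q(g, y) = g - 1 = -1 + g)
j(N) = -2 + N
Y(R, Q) = Q*R (Y(R, Q) = Q*R + 0 = Q*R)
x(O) = -1 (x(O) = 1/((-2 + (-1 + 2))*1) = 1/((-2 + 1)*1) = 1/(-1*1) = 1/(-1) = -1)
(x(u(0, 1))*k(8, -9))*70 = -1*8*70 = -8*70 = -560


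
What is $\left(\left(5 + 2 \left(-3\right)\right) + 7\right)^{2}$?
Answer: $36$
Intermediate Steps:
$\left(\left(5 + 2 \left(-3\right)\right) + 7\right)^{2} = \left(\left(5 - 6\right) + 7\right)^{2} = \left(-1 + 7\right)^{2} = 6^{2} = 36$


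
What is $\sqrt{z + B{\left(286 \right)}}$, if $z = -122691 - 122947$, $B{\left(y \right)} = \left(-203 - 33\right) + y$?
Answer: $14 i \sqrt{1253} \approx 495.57 i$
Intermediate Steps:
$B{\left(y \right)} = -236 + y$
$z = -245638$
$\sqrt{z + B{\left(286 \right)}} = \sqrt{-245638 + \left(-236 + 286\right)} = \sqrt{-245638 + 50} = \sqrt{-245588} = 14 i \sqrt{1253}$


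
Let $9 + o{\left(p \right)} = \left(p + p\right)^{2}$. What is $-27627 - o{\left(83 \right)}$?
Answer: $-55174$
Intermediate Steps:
$o{\left(p \right)} = -9 + 4 p^{2}$ ($o{\left(p \right)} = -9 + \left(p + p\right)^{2} = -9 + \left(2 p\right)^{2} = -9 + 4 p^{2}$)
$-27627 - o{\left(83 \right)} = -27627 - \left(-9 + 4 \cdot 83^{2}\right) = -27627 - \left(-9 + 4 \cdot 6889\right) = -27627 - \left(-9 + 27556\right) = -27627 - 27547 = -55174$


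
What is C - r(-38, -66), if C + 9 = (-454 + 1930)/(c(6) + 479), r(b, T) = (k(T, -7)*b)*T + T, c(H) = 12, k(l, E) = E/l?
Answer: -101143/491 ≈ -205.99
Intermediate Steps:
r(b, T) = T - 7*b (r(b, T) = ((-7/T)*b)*T + T = (-7*b/T)*T + T = -7*b + T = T - 7*b)
C = -2943/491 (C = -9 + (-454 + 1930)/(12 + 479) = -9 + 1476/491 = -2943/491 ≈ -5.9939)
C - r(-38, -66) = -2943/491 - (-66 - 7*(-38)) = -2943/491 - (-66 + 266) = -2943/491 - 1*200 = -2943/491 - 200 = -101143/491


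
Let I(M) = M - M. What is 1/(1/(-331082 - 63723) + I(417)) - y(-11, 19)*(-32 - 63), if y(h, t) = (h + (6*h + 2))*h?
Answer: -316430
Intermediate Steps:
y(h, t) = h*(2 + 7*h) (y(h, t) = (h + (2 + 6*h))*h = (2 + 7*h)*h = h*(2 + 7*h))
I(M) = 0
1/(1/(-331082 - 63723) + I(417)) - y(-11, 19)*(-32 - 63) = 1/(1/(-331082 - 63723) + 0) - (-11*(2 + 7*(-11)))*(-32 - 63) = 1/(1/(-394805) + 0) - (-11*(2 - 77))*(-95) = 1/(-1/394805 + 0) - (-11*(-75))*(-95) = 1/(-1/394805) - 825*(-95) = -394805 - 1*(-78375) = -394805 + 78375 = -316430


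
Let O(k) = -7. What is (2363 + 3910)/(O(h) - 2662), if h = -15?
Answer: -369/157 ≈ -2.3503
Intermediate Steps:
(2363 + 3910)/(O(h) - 2662) = (2363 + 3910)/(-7 - 2662) = 6273/(-2669) = 6273*(-1/2669) = -369/157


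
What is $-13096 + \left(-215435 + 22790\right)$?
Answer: $-205741$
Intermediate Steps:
$-13096 + \left(-215435 + 22790\right) = -13096 - 192645 = -205741$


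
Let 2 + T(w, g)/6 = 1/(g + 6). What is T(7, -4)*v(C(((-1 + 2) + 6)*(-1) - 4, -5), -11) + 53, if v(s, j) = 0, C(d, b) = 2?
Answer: 53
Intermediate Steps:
T(w, g) = -12 + 6/(6 + g) (T(w, g) = -12 + 6/(g + 6) = -12 + 6/(6 + g))
T(7, -4)*v(C(((-1 + 2) + 6)*(-1) - 4, -5), -11) + 53 = (6*(-11 - 2*(-4))/(6 - 4))*0 + 53 = (6*(-11 + 8)/2)*0 + 53 = (6*(1/2)*(-3))*0 + 53 = -9*0 + 53 = 0 + 53 = 53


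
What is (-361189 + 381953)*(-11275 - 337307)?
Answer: -7237956648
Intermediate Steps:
(-361189 + 381953)*(-11275 - 337307) = 20764*(-348582) = -7237956648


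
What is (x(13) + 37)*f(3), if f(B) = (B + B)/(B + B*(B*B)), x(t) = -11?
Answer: 26/5 ≈ 5.2000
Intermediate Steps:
f(B) = 2*B/(B + B**3) (f(B) = (2*B)/(B + B*B**2) = (2*B)/(B + B**3) = 2*B/(B + B**3))
(x(13) + 37)*f(3) = (-11 + 37)*(2/(1 + 3**2)) = 26*(2/(1 + 9)) = 26*(2/10) = 26*(2*(1/10)) = 26*(1/5) = 26/5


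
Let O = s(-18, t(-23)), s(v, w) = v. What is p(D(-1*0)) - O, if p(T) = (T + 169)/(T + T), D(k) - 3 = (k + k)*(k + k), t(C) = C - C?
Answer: 140/3 ≈ 46.667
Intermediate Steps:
t(C) = 0
D(k) = 3 + 4*k² (D(k) = 3 + (k + k)*(k + k) = 3 + (2*k)*(2*k) = 3 + 4*k²)
O = -18
p(T) = (169 + T)/(2*T) (p(T) = (169 + T)/((2*T)) = (169 + T)*(1/(2*T)) = (169 + T)/(2*T))
p(D(-1*0)) - O = (169 + (3 + 4*(-1*0)²))/(2*(3 + 4*(-1*0)²)) - 1*(-18) = (169 + (3 + 4*0²))/(2*(3 + 4*0²)) + 18 = (169 + (3 + 4*0))/(2*(3 + 4*0)) + 18 = (169 + (3 + 0))/(2*(3 + 0)) + 18 = (½)*(169 + 3)/3 + 18 = (½)*(⅓)*172 + 18 = 86/3 + 18 = 140/3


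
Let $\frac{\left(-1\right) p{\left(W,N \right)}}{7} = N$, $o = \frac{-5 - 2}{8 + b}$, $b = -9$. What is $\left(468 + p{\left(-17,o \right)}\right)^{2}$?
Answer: $175561$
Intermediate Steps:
$o = 7$ ($o = \frac{-5 - 2}{8 - 9} = - \frac{7}{-1} = \left(-7\right) \left(-1\right) = 7$)
$p{\left(W,N \right)} = - 7 N$
$\left(468 + p{\left(-17,o \right)}\right)^{2} = \left(468 - 49\right)^{2} = 419^{2} = 175561$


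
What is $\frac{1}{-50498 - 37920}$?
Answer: $- \frac{1}{88418} \approx -1.131 \cdot 10^{-5}$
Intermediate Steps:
$\frac{1}{-50498 - 37920} = \frac{1}{-88418} = - \frac{1}{88418}$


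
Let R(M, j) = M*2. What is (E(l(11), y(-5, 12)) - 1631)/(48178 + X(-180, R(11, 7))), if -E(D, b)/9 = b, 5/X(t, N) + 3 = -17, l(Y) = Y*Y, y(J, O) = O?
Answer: -6956/192711 ≈ -0.036095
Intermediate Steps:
R(M, j) = 2*M
l(Y) = Y²
X(t, N) = -¼ (X(t, N) = 5/(-3 - 17) = 5/(-20) = 5*(-1/20) = -¼)
E(D, b) = -9*b
(E(l(11), y(-5, 12)) - 1631)/(48178 + X(-180, R(11, 7))) = (-9*12 - 1631)/(48178 - ¼) = (-108 - 1631)/(192711/4) = -1739*4/192711 = -6956/192711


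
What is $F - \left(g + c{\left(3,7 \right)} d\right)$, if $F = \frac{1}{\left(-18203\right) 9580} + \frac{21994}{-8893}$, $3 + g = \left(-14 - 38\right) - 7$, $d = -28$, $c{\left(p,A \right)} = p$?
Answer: $\frac{222581891971267}{1550803492820} \approx 143.53$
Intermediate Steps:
$g = -62$ ($g = -3 - 59 = -62$)
$F = - \frac{3835417980453}{1550803492820}$ ($F = \left(- \frac{1}{18203}\right) \frac{1}{9580} + 21994 \left(- \frac{1}{8893}\right) = - \frac{1}{174384740} - \frac{21994}{8893} = - \frac{3835417980453}{1550803492820} \approx -2.4732$)
$F - \left(g + c{\left(3,7 \right)} d\right) = - \frac{3835417980453}{1550803492820} - \left(-62 + 3 \left(-28\right)\right) = - \frac{3835417980453}{1550803492820} - \left(-62 - 84\right) = - \frac{3835417980453}{1550803492820} - -146 = - \frac{3835417980453}{1550803492820} + 146 = \frac{222581891971267}{1550803492820}$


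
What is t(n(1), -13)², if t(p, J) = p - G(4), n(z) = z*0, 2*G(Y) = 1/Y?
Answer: 1/64 ≈ 0.015625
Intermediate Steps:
G(Y) = 1/(2*Y)
n(z) = 0
t(p, J) = -⅛ + p (t(p, J) = p - 1/(2*4) = p - 1*⅛ = p - ⅛ = -⅛ + p)
t(n(1), -13)² = (-⅛ + 0)² = (-⅛)² = 1/64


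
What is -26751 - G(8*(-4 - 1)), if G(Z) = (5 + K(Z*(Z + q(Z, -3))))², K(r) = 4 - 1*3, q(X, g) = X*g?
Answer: -26787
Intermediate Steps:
K(r) = 1 (K(r) = 4 - 3 = 1)
G(Z) = 36 (G(Z) = (5 + 1)² = 6² = 36)
-26751 - G(8*(-4 - 1)) = -26751 - 1*36 = -26751 - 36 = -26787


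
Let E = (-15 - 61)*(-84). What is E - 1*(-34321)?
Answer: 40705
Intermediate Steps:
E = 6384 (E = -76*(-84) = 6384)
E - 1*(-34321) = 6384 - 1*(-34321) = 6384 + 34321 = 40705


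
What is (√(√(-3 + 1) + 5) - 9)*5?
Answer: -45 + 5*√(5 + I*√2) ≈ -33.711 + 1.5659*I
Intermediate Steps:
(√(√(-3 + 1) + 5) - 9)*5 = (√(√(-2) + 5) - 9)*5 = (√(I*√2 + 5) - 9)*5 = (√(5 + I*√2) - 9)*5 = (-9 + √(5 + I*√2))*5 = -45 + 5*√(5 + I*√2)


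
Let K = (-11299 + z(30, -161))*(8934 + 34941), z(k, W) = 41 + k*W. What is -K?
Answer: 705861000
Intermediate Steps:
z(k, W) = 41 + W*k
K = -705861000 (K = (-11299 + (41 - 161*30))*(8934 + 34941) = (-11299 + (41 - 4830))*43875 = (-11299 - 4789)*43875 = -16088*43875 = -705861000)
-K = -1*(-705861000) = 705861000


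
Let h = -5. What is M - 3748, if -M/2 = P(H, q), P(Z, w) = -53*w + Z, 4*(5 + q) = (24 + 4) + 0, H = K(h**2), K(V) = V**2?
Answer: -4786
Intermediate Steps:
H = 625 (H = ((-5)**2)**2 = 25**2 = 625)
q = 2 (q = -5 + ((24 + 4) + 0)/4 = -5 + (28 + 0)/4 = -5 + (1/4)*28 = -5 + 7 = 2)
P(Z, w) = Z - 53*w
M = -1038 (M = -2*(625 - 53*2) = -2*(625 - 106) = -2*519 = -1038)
M - 3748 = -1038 - 3748 = -4786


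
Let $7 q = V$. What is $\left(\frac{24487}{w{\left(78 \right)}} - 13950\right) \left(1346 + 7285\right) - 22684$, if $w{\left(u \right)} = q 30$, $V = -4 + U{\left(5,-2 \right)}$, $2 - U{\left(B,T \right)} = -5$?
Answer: $- \frac{1039870109}{10} \approx -1.0399 \cdot 10^{8}$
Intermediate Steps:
$U{\left(B,T \right)} = 7$ ($U{\left(B,T \right)} = 2 - -5 = 2 + 5 = 7$)
$V = 3$ ($V = -4 + 7 = 3$)
$q = \frac{3}{7}$ ($q = \frac{1}{7} \cdot 3 = \frac{3}{7} \approx 0.42857$)
$w{\left(u \right)} = \frac{90}{7}$ ($w{\left(u \right)} = \frac{3}{7} \cdot 30 = \frac{90}{7}$)
$\left(\frac{24487}{w{\left(78 \right)}} - 13950\right) \left(1346 + 7285\right) - 22684 = \left(\frac{24487}{\frac{90}{7}} - 13950\right) \left(1346 + 7285\right) - 22684 = \left(24487 \cdot \frac{7}{90} - 13950\right) 8631 - 22684 = \left(\frac{171409}{90} - 13950\right) 8631 - 22684 = \left(- \frac{1084091}{90}\right) 8631 - 22684 = - \frac{1039643269}{10} - 22684 = - \frac{1039870109}{10}$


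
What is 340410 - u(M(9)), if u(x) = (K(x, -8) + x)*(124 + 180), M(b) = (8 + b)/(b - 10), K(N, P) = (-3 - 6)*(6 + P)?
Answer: 340106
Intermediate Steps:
K(N, P) = -54 - 9*P (K(N, P) = -9*(6 + P) = -54 - 9*P)
M(b) = (8 + b)/(-10 + b)
u(x) = 5472 + 304*x (u(x) = ((-54 - 9*(-8)) + x)*(124 + 180) = ((-54 + 72) + x)*304 = (18 + x)*304 = 5472 + 304*x)
340410 - u(M(9)) = 340410 - (5472 + 304*((8 + 9)/(-10 + 9))) = 340410 - (5472 + 304*(17/(-1))) = 340410 - (5472 + 304*(-1*17)) = 340410 - (5472 + 304*(-17)) = 340410 - (5472 - 5168) = 340410 - 1*304 = 340410 - 304 = 340106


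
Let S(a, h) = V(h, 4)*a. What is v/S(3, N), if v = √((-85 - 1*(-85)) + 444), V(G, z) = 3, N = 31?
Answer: 2*√111/9 ≈ 2.3413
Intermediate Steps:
S(a, h) = 3*a
v = 2*√111 (v = √((-85 + 85) + 444) = √(0 + 444) = √444 = 2*√111 ≈ 21.071)
v/S(3, N) = (2*√111)/((3*3)) = (2*√111)/9 = (2*√111)*(⅑) = 2*√111/9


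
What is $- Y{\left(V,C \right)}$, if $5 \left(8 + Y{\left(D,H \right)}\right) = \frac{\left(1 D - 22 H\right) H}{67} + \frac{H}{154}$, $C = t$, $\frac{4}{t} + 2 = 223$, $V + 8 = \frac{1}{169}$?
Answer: $\frac{131031815086}{16378096735} \approx 8.0004$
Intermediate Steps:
$V = - \frac{1351}{169}$ ($V = -8 + \frac{1}{169} = - \frac{1351}{169} \approx -7.9941$)
$t = \frac{4}{221}$ ($t = \frac{4}{-2 + 223} = \frac{4}{221} \approx 0.0181$)
$C = \frac{4}{221} \approx 0.0181$
$Y{\left(D,H \right)} = -8 + \frac{H}{770} + \frac{H \left(D - 22 H\right)}{335}$ ($Y{\left(D,H \right)} = -8 + \frac{\frac{\left(1 D - 22 H\right) H}{67} + \frac{H}{154}}{5} = -8 + \frac{\left(D - 22 H\right) H \frac{1}{67} + H \frac{1}{154}}{5} = -8 + \frac{H \left(D - 22 H\right) \frac{1}{67} + \frac{H}{154}}{5} = -8 + \frac{\frac{H \left(D - 22 H\right)}{67} + \frac{H}{154}}{5} = -8 + \frac{\frac{H}{154} + \frac{H \left(D - 22 H\right)}{67}}{5} = -8 + \left(\frac{H}{770} + \frac{H \left(D - 22 H\right)}{335}\right) = -8 + \frac{H}{770} + \frac{H \left(D - 22 H\right)}{335}$)
$- Y{\left(V,C \right)} = - (-8 - \frac{22 \left(\frac{4}{221}\right)^{2}}{335} + \frac{1}{770} \cdot \frac{4}{221} + \frac{1}{335} \left(- \frac{1351}{169}\right) \frac{4}{221}) = - (-8 - \frac{352}{16361735} + \frac{2}{85085} - \frac{5404}{12511915}) = \left(-1\right) \left(- \frac{131031815086}{16378096735}\right) = \frac{131031815086}{16378096735}$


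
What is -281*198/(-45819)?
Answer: 6182/5091 ≈ 1.2143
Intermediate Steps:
-281*198/(-45819) = -55638*(-1/45819) = 6182/5091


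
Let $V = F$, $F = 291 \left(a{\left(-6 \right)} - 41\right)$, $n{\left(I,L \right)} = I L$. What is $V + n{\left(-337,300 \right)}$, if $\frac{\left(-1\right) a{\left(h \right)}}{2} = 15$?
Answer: $-121761$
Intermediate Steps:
$a{\left(h \right)} = -30$ ($a{\left(h \right)} = \left(-2\right) 15 = -30$)
$F = -20661$ ($F = 291 \left(-30 - 41\right) = 291 \left(-71\right) = -20661$)
$V = -20661$
$V + n{\left(-337,300 \right)} = -20661 - 101100 = -121761$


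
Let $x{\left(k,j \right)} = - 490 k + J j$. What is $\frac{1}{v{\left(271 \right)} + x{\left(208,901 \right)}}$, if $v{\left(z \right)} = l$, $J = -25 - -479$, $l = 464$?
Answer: $\frac{1}{307598} \approx 3.251 \cdot 10^{-6}$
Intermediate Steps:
$J = 454$ ($J = -25 + 479 = 454$)
$v{\left(z \right)} = 464$
$x{\left(k,j \right)} = - 490 k + 454 j$
$\frac{1}{v{\left(271 \right)} + x{\left(208,901 \right)}} = \frac{1}{464 + \left(\left(-490\right) 208 + 454 \cdot 901\right)} = \frac{1}{464 + \left(-101920 + 409054\right)} = \frac{1}{464 + 307134} = \frac{1}{307598}$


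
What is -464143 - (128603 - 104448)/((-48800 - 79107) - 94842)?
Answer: -103387364952/222749 ≈ -4.6414e+5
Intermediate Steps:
-464143 - (128603 - 104448)/((-48800 - 79107) - 94842) = -464143 - 24155/(-127907 - 94842) = -464143 - 24155/(-222749) = -464143 - 24155*(-1)/222749 = -464143 - 1*(-24155/222749) = -464143 + 24155/222749 = -103387364952/222749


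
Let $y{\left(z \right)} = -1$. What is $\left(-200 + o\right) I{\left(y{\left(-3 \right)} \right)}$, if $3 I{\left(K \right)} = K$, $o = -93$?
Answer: $\frac{293}{3} \approx 97.667$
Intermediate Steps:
$I{\left(K \right)} = \frac{K}{3}$
$\left(-200 + o\right) I{\left(y{\left(-3 \right)} \right)} = \left(-200 - 93\right) \frac{1}{3} \left(-1\right) = \left(-293\right) \left(- \frac{1}{3}\right) = \frac{293}{3}$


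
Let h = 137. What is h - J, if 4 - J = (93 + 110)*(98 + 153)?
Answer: 51086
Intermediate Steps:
J = -50949 (J = 4 - (93 + 110)*(98 + 153) = 4 - 203*251 = 4 - 1*50953 = 4 - 50953 = -50949)
h - J = 137 - 1*(-50949) = 137 + 50949 = 51086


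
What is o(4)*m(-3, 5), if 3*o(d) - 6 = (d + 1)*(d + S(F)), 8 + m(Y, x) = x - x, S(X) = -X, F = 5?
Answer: -8/3 ≈ -2.6667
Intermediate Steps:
m(Y, x) = -8 (m(Y, x) = -8 + (x - x) = -8 + 0 = -8)
o(d) = 2 + (1 + d)*(-5 + d)/3 (o(d) = 2 + ((d + 1)*(d - 1*5))/3 = 2 + ((1 + d)*(d - 5))/3 = 2 + ((1 + d)*(-5 + d))/3 = 2 + (1 + d)*(-5 + d)/3)
o(4)*m(-3, 5) = (⅓ - 4/3*4 + (⅓)*4²)*(-8) = (⅓ - 16/3 + (⅓)*16)*(-8) = (⅓ - 16/3 + 16/3)*(-8) = (⅓)*(-8) = -8/3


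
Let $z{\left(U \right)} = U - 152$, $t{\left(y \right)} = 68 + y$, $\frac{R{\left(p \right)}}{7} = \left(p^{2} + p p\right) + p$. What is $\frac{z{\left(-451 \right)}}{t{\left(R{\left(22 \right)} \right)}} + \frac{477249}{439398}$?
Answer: $\frac{256235959}{256242267} \approx 0.99998$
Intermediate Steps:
$R{\left(p \right)} = 7 p + 14 p^{2}$ ($R{\left(p \right)} = 7 \left(\left(p^{2} + p p\right) + p\right) = 7 \left(\left(p^{2} + p^{2}\right) + p\right) = 7 \left(2 p^{2} + p\right) = 7 \left(p + 2 p^{2}\right) = 7 p + 14 p^{2}$)
$z{\left(U \right)} = -152 + U$ ($z{\left(U \right)} = U - 152 = -152 + U$)
$\frac{z{\left(-451 \right)}}{t{\left(R{\left(22 \right)} \right)}} + \frac{477249}{439398} = \frac{-152 - 451}{68 + 7 \cdot 22 \left(1 + 2 \cdot 22\right)} + \frac{477249}{439398} = - \frac{603}{68 + 7 \cdot 22 \left(1 + 44\right)} + 477249 \cdot \frac{1}{439398} = - \frac{603}{68 + 7 \cdot 22 \cdot 45} + \frac{159083}{146466} = - \frac{603}{68 + 6930} + \frac{159083}{146466} = - \frac{603}{6998} + \frac{159083}{146466} = \frac{256235959}{256242267}$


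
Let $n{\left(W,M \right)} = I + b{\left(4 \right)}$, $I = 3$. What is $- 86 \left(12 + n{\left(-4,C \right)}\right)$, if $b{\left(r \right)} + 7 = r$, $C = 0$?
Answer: $-1032$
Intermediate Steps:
$b{\left(r \right)} = -7 + r$
$n{\left(W,M \right)} = 0$ ($n{\left(W,M \right)} = 3 + \left(-7 + 4\right) = 3 - 3 = 0$)
$- 86 \left(12 + n{\left(-4,C \right)}\right) = - 86 \left(12 + 0\right) = \left(-86\right) 12 = -1032$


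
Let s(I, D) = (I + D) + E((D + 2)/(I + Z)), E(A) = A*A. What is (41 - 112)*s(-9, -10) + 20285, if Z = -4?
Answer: 3651602/169 ≈ 21607.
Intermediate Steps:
E(A) = A**2
s(I, D) = D + I + (2 + D)**2/(-4 + I)**2 (s(I, D) = (I + D) + ((D + 2)/(I - 4))**2 = (D + I) + ((2 + D)/(-4 + I))**2 = (D + I) + (2 + D)**2/(-4 + I)**2 = D + I + (2 + D)**2/(-4 + I)**2)
(41 - 112)*s(-9, -10) + 20285 = (41 - 112)*(-10 - 9 + (2 - 10)**2/(-4 - 9)**2) + 20285 = -71*(-10 - 9 + (-8)**2/(-13)**2) + 20285 = -71*(-10 - 9 + (1/169)*64) + 20285 = -71*(-10 - 9 + 64/169) + 20285 = -71*(-3147/169) + 20285 = 223437/169 + 20285 = 3651602/169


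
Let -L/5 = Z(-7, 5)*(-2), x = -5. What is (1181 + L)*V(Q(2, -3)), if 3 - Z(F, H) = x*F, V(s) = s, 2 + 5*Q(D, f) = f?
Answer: -861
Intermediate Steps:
Q(D, f) = -2/5 + f/5
Z(F, H) = 3 + 5*F (Z(F, H) = 3 - (-5)*F = 3 + 5*F)
L = -320 (L = -5*(3 + 5*(-7))*(-2) = -5*(3 - 35)*(-2) = -(-160)*(-2) = -5*64 = -320)
(1181 + L)*V(Q(2, -3)) = (1181 - 320)*(-2/5 + (1/5)*(-3)) = 861*(-2/5 - 3/5) = 861*(-1) = -861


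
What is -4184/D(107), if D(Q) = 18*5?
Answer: -2092/45 ≈ -46.489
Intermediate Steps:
D(Q) = 90
-4184/D(107) = -4184/90 = -4184*1/90 = -2092/45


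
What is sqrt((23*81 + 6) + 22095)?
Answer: 2*sqrt(5991) ≈ 154.80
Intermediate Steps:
sqrt((23*81 + 6) + 22095) = sqrt((1863 + 6) + 22095) = sqrt(1869 + 22095) = sqrt(23964) = 2*sqrt(5991)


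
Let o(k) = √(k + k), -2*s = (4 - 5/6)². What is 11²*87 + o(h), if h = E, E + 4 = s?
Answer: 10527 + I*√649/6 ≈ 10527.0 + 4.2459*I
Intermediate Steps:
s = -361/72 (s = -(4 - 5/6)²/2 = -(4 - 5*⅙)²/2 = -(4 - ⅚)²/2 = -(19/6)²/2 = -½*361/36 = -361/72 ≈ -5.0139)
E = -649/72 (E = -4 - 361/72 = -649/72 ≈ -9.0139)
h = -649/72 ≈ -9.0139
o(k) = √2*√k (o(k) = √(2*k) = √2*√k)
11²*87 + o(h) = 11²*87 + √2*√(-649/72) = 121*87 + √2*(I*√1298/12) = 10527 + I*√649/6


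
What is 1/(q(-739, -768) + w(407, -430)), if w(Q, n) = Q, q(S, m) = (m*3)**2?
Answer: 1/5308823 ≈ 1.8837e-7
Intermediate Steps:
q(S, m) = 9*m**2 (q(S, m) = (3*m)**2 = 9*m**2)
1/(q(-739, -768) + w(407, -430)) = 1/(9*(-768)**2 + 407) = 1/(9*589824 + 407) = 1/(5308416 + 407) = 1/5308823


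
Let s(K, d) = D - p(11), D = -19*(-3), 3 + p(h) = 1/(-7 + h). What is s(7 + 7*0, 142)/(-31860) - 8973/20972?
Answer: -287132857/668167920 ≈ -0.42973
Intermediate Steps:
p(h) = -3 + 1/(-7 + h)
D = 57
s(K, d) = 239/4 (s(K, d) = 57 - (22 - 3*11)/(-7 + 11) = 57 - (22 - 33)/4 = 57 - (-11)/4 = 57 - 1*(-11/4) = 57 + 11/4 = 239/4)
s(7 + 7*0, 142)/(-31860) - 8973/20972 = (239/4)/(-31860) - 8973/20972 = (239/4)*(-1/31860) - 8973*1/20972 = -239/127440 - 8973/20972 = -287132857/668167920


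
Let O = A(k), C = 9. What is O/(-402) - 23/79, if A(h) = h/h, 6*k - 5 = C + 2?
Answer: -9325/31758 ≈ -0.29363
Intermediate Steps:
k = 8/3 (k = ⅚ + (9 + 2)/6 = ⅚ + (⅙)*11 = ⅚ + 11/6 = 8/3 ≈ 2.6667)
A(h) = 1
O = 1
O/(-402) - 23/79 = 1/(-402) - 23/79 = 1*(-1/402) - 23*1/79 = -1/402 - 23/79 = -9325/31758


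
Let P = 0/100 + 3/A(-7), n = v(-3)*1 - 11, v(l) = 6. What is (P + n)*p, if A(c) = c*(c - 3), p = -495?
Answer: 34353/14 ≈ 2453.8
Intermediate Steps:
A(c) = c*(-3 + c)
n = -5 (n = 6*1 - 11 = 6 - 11 = -5)
P = 3/70 (P = 0/100 + 3/((-7*(-3 - 7))) = 0*(1/100) + 3/((-7*(-10))) = 0 + 3/70 = 3/70 ≈ 0.042857)
(P + n)*p = (3/70 - 5)*(-495) = -347/70*(-495) = 34353/14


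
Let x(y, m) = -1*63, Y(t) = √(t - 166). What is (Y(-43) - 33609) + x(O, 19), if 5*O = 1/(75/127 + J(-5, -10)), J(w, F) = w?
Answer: -33672 + I*√209 ≈ -33672.0 + 14.457*I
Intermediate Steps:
Y(t) = √(-166 + t)
O = -127/2800 (O = 1/(5*(75/127 - 5)) = 1/(5*(-560/127)) = (⅕)*(-127/560) = -127/2800 ≈ -0.045357)
x(y, m) = -63
(Y(-43) - 33609) + x(O, 19) = (√(-166 - 43) - 33609) - 63 = (√(-209) - 33609) - 63 = (I*√209 - 33609) - 63 = (-33609 + I*√209) - 63 = -33672 + I*√209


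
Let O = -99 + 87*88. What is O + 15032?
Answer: 22589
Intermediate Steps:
O = 7557 (O = -99 + 7656 = 7557)
O + 15032 = 7557 + 15032 = 22589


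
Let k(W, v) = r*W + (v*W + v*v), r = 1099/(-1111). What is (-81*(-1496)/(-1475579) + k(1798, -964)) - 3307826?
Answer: -6743673608892432/1639368269 ≈ -4.1136e+6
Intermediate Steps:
r = -1099/1111 (r = 1099*(-1/1111) = -1099/1111 ≈ -0.98920)
k(W, v) = v**2 - 1099*W/1111 + W*v (k(W, v) = -1099*W/1111 + (v*W + v*v) = -1099*W/1111 + (W*v + v**2) = -1099*W/1111 + (v**2 + W*v) = v**2 - 1099*W/1111 + W*v)
(-81*(-1496)/(-1475579) + k(1798, -964)) - 3307826 = (-81*(-1496)/(-1475579) + ((-964)**2 - 1099/1111*1798 + 1798*(-964))) - 3307826 = (121176*(-1/1475579) + (929296 - 1976002/1111 - 1733272)) - 3307826 = (-121176/1475579 - 895193338/1111) - 3307826 = -1320928625119238/1639368269 - 3307826 = -6743673608892432/1639368269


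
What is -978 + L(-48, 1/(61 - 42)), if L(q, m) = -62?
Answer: -1040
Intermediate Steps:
-978 + L(-48, 1/(61 - 42)) = -978 - 62 = -1040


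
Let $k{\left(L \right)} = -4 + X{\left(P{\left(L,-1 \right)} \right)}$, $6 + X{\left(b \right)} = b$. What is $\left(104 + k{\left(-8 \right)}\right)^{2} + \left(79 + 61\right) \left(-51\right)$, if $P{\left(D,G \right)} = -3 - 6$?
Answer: $85$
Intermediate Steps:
$P{\left(D,G \right)} = -9$ ($P{\left(D,G \right)} = -3 - 6 = -9$)
$X{\left(b \right)} = -6 + b$
$k{\left(L \right)} = -19$ ($k{\left(L \right)} = -4 - 15 = -19$)
$\left(104 + k{\left(-8 \right)}\right)^{2} + \left(79 + 61\right) \left(-51\right) = \left(104 - 19\right)^{2} + \left(79 + 61\right) \left(-51\right) = 85^{2} + 140 \left(-51\right) = 7225 - 7140 = 85$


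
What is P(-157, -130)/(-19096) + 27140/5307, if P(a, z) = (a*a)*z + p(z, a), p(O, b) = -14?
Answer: 2190491416/12667809 ≈ 172.92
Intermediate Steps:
P(a, z) = -14 + z*a² (P(a, z) = (a*a)*z - 14 = a²*z - 14 = z*a² - 14 = -14 + z*a²)
P(-157, -130)/(-19096) + 27140/5307 = (-14 - 130*(-157)²)/(-19096) + 27140/5307 = (-14 - 130*24649)*(-1/19096) + 27140*(1/5307) = (-14 - 3204370)*(-1/19096) + 27140/5307 = -3204384*(-1/19096) + 27140/5307 = 400548/2387 + 27140/5307 = 2190491416/12667809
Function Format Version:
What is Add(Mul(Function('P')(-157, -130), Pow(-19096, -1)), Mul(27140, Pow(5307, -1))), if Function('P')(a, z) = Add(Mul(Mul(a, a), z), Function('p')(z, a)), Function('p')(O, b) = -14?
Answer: Rational(2190491416, 12667809) ≈ 172.92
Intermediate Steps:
Function('P')(a, z) = Add(-14, Mul(z, Pow(a, 2))) (Function('P')(a, z) = Add(Mul(Mul(a, a), z), -14) = Add(Mul(Pow(a, 2), z), -14) = Add(Mul(z, Pow(a, 2)), -14) = Add(-14, Mul(z, Pow(a, 2))))
Add(Mul(Function('P')(-157, -130), Pow(-19096, -1)), Mul(27140, Pow(5307, -1))) = Add(Mul(Add(-14, Mul(-130, Pow(-157, 2))), Pow(-19096, -1)), Mul(27140, Pow(5307, -1))) = Add(Mul(Add(-14, Mul(-130, 24649)), Rational(-1, 19096)), Mul(27140, Rational(1, 5307))) = Add(Mul(Add(-14, -3204370), Rational(-1, 19096)), Rational(27140, 5307)) = Add(Mul(-3204384, Rational(-1, 19096)), Rational(27140, 5307)) = Add(Rational(400548, 2387), Rational(27140, 5307)) = Rational(2190491416, 12667809)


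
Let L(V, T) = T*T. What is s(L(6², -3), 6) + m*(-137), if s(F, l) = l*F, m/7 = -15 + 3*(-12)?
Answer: 48963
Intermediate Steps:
m = -357 (m = 7*(-15 + 3*(-12)) = 7*(-15 - 36) = 7*(-51) = -357)
L(V, T) = T²
s(F, l) = F*l
s(L(6², -3), 6) + m*(-137) = (-3)²*6 - 357*(-137) = 9*6 + 48909 = 54 + 48909 = 48963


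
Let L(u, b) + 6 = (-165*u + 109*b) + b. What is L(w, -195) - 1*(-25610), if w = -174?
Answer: 32864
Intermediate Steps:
L(u, b) = -6 - 165*u + 110*b (L(u, b) = -6 + ((-165*u + 109*b) + b) = -6 + (-165*u + 110*b) = -6 - 165*u + 110*b)
L(w, -195) - 1*(-25610) = (-6 - 165*(-174) + 110*(-195)) - 1*(-25610) = (-6 + 28710 - 21450) + 25610 = 7254 + 25610 = 32864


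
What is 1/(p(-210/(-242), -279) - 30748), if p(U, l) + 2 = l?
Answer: -1/31029 ≈ -3.2228e-5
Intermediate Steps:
p(U, l) = -2 + l
1/(p(-210/(-242), -279) - 30748) = 1/((-2 - 279) - 30748) = 1/(-281 - 30748) = 1/(-31029) = -1/31029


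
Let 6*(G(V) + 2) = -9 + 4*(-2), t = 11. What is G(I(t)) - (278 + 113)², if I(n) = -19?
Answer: -917315/6 ≈ -1.5289e+5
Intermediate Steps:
G(V) = -29/6 (G(V) = -2 + (-9 + 4*(-2))/6 = -2 + (-9 - 8)/6 = -2 + (⅙)*(-17) = -2 - 17/6 = -29/6)
G(I(t)) - (278 + 113)² = -29/6 - (278 + 113)² = -29/6 - 1*391² = -29/6 - 1*152881 = -29/6 - 152881 = -917315/6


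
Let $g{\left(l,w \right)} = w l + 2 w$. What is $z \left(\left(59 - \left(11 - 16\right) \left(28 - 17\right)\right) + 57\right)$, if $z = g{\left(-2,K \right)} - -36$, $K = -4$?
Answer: $6156$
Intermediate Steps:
$g{\left(l,w \right)} = 2 w + l w$ ($g{\left(l,w \right)} = l w + 2 w = 2 w + l w$)
$z = 36$ ($z = - 4 \left(2 - 2\right) - -36 = \left(-4\right) 0 + 36 = 0 + 36 = 36$)
$z \left(\left(59 - \left(11 - 16\right) \left(28 - 17\right)\right) + 57\right) = 36 \left(\left(59 - \left(11 - 16\right) \left(28 - 17\right)\right) + 57\right) = 36 \left(\left(59 - \left(-5\right) 11\right) + 57\right) = 36 \left(\left(59 - -55\right) + 57\right) = 36 \left(\left(59 + 55\right) + 57\right) = 36 \left(114 + 57\right) = 36 \cdot 171 = 6156$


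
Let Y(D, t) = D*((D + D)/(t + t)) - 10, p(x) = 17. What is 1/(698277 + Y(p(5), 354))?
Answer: 354/247186807 ≈ 1.4321e-6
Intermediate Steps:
Y(D, t) = -10 + D**2/t (Y(D, t) = D*((2*D)/((2*t))) - 10 = D*((2*D)*(1/(2*t))) - 10 = D*(D/t) - 10 = D**2/t - 10 = -10 + D**2/t)
1/(698277 + Y(p(5), 354)) = 1/(698277 + (-10 + 17**2/354)) = 1/(698277 + (-10 + 289*(1/354))) = 1/(698277 + (-10 + 289/354)) = 1/(698277 - 3251/354) = 1/(247186807/354) = 354/247186807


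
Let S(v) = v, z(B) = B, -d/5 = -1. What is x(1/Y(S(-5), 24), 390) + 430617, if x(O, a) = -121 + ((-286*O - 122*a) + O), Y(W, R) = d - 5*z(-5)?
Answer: 765813/2 ≈ 3.8291e+5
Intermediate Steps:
d = 5 (d = -5*(-1) = 5)
Y(W, R) = 30 (Y(W, R) = 5 - 5*(-5) = 5 + 25 = 30)
x(O, a) = -121 - 285*O - 122*a (x(O, a) = -121 + (-285*O - 122*a) = -121 - 285*O - 122*a)
x(1/Y(S(-5), 24), 390) + 430617 = (-121 - 285/30 - 122*390) + 430617 = (-121 - 285*1/30 - 47580) + 430617 = (-121 - 19/2 - 47580) + 430617 = -95421/2 + 430617 = 765813/2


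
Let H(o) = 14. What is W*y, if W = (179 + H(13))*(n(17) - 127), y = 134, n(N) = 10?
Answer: -3025854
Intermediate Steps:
W = -22581 (W = (179 + 14)*(10 - 127) = 193*(-117) = -22581)
W*y = -22581*134 = -3025854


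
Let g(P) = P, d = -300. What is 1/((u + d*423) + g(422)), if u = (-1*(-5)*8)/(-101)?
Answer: -101/12774318 ≈ -7.9065e-6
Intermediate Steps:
u = -40/101 (u = (5*8)*(-1/101) = 40*(-1/101) = -40/101 ≈ -0.39604)
1/((u + d*423) + g(422)) = 1/((-40/101 - 300*423) + 422) = 1/((-40/101 - 126900) + 422) = 1/(-12816940/101 + 422) = 1/(-12774318/101) = -101/12774318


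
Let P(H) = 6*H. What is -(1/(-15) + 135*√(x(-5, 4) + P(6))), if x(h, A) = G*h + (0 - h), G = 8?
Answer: -2024/15 ≈ -134.93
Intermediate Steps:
x(h, A) = 7*h (x(h, A) = 8*h + (0 - h) = 8*h - h = 7*h)
-(1/(-15) + 135*√(x(-5, 4) + P(6))) = -(1/(-15) + 135*√(7*(-5) + 6*6)) = -(-1/15 + 135*√(-35 + 36)) = -(-1/15 + 135*√1) = -(-1/15 + 135*1) = -(-1/15 + 135) = -1*2024/15 = -2024/15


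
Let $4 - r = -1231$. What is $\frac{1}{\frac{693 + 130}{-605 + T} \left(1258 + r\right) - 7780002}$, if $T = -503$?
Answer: $- \frac{4}{31127415} \approx -1.285 \cdot 10^{-7}$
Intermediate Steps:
$r = 1235$ ($r = 4 - -1231 = 4 + 1231 = 1235$)
$\frac{1}{\frac{693 + 130}{-605 + T} \left(1258 + r\right) - 7780002} = \frac{1}{\frac{693 + 130}{-605 - 503} \left(1258 + 1235\right) - 7780002} = \frac{1}{\frac{823}{-1108} \cdot 2493 - 7780002} = \frac{1}{823 \left(- \frac{1}{1108}\right) 2493 - 7780002} = \frac{1}{\left(- \frac{823}{1108}\right) 2493 - 7780002} = \frac{1}{- \frac{7407}{4} - 7780002} = \frac{1}{- \frac{31127415}{4}} = - \frac{4}{31127415}$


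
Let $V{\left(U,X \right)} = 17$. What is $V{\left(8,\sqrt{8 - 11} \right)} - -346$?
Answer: $363$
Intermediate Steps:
$V{\left(8,\sqrt{8 - 11} \right)} - -346 = 17 - -346 = 17 + 346 = 363$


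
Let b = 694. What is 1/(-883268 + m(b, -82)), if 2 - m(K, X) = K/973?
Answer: -973/859418512 ≈ -1.1322e-6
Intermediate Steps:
m(K, X) = 2 - K/973
1/(-883268 + m(b, -82)) = 1/(-883268 + (2 - 1/973*694)) = 1/(-883268 + (2 - 694/973)) = 1/(-883268 + 1252/973) = 1/(-859418512/973) = -973/859418512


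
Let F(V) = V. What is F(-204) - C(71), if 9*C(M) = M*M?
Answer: -6877/9 ≈ -764.11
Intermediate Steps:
C(M) = M²/9 (C(M) = (M*M)/9 = M²/9)
F(-204) - C(71) = -204 - 71²/9 = -204 - 5041/9 = -6877/9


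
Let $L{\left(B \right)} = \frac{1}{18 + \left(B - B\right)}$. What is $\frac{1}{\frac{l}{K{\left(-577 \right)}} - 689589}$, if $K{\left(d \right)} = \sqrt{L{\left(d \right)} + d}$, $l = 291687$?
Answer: $- \frac{795709085}{548882394828003} + \frac{97229 i \sqrt{20770}}{548882394828003} \approx -1.4497 \cdot 10^{-6} + 2.5529 \cdot 10^{-8} i$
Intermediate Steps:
$L{\left(B \right)} = \frac{1}{18}$ ($L{\left(B \right)} = \frac{1}{18 + 0} = \frac{1}{18}$)
$K{\left(d \right)} = \sqrt{\frac{1}{18} + d}$
$\frac{1}{\frac{l}{K{\left(-577 \right)}} - 689589} = \frac{1}{\frac{291687}{\frac{1}{6} \sqrt{2 + 36 \left(-577\right)}} - 689589} = \frac{1}{\frac{291687}{\frac{1}{6} \sqrt{2 - 20772}} - 689589} = \frac{1}{\frac{291687}{\frac{1}{6} \sqrt{-20770}} - 689589} = \frac{1}{\frac{291687}{\frac{1}{6} i \sqrt{20770}} - 689589} = \frac{1}{291687 \left(- \frac{3 i \sqrt{20770}}{10385}\right) - 689589} = \frac{1}{- \frac{875061 i \sqrt{20770}}{10385} - 689589} = \frac{1}{-689589 - \frac{875061 i \sqrt{20770}}{10385}}$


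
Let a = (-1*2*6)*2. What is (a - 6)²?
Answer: 900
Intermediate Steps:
a = -24 (a = -2*6*2 = -12*2 = -24)
(a - 6)² = (-24 - 6)² = (-30)² = 900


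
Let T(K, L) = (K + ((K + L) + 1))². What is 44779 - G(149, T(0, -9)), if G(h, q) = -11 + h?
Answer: 44641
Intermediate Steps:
T(K, L) = (1 + L + 2*K)² (T(K, L) = (K + (1 + K + L))² = (1 + L + 2*K)²)
44779 - G(149, T(0, -9)) = 44779 - (-11 + 149) = 44779 - 1*138 = 44779 - 138 = 44641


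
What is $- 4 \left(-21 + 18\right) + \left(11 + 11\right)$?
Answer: $34$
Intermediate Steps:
$- 4 \left(-21 + 18\right) + \left(11 + 11\right) = \left(-4\right) \left(-3\right) + 22 = 12 + 22 = 34$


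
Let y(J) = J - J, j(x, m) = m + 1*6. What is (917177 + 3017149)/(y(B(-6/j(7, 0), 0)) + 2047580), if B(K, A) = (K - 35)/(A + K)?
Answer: 1967163/1023790 ≈ 1.9215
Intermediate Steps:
j(x, m) = 6 + m (j(x, m) = m + 6 = 6 + m)
B(K, A) = (-35 + K)/(A + K)
y(J) = 0
(917177 + 3017149)/(y(B(-6/j(7, 0), 0)) + 2047580) = (917177 + 3017149)/(0 + 2047580) = 3934326/2047580 = 3934326*(1/2047580) = 1967163/1023790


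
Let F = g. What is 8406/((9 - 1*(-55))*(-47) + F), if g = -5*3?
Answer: -8406/3023 ≈ -2.7807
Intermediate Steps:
g = -15
F = -15
8406/((9 - 1*(-55))*(-47) + F) = 8406/((9 - 1*(-55))*(-47) - 15) = 8406/((9 + 55)*(-47) - 15) = 8406/(64*(-47) - 15) = 8406/(-3008 - 15) = 8406/(-3023) = 8406*(-1/3023) = -8406/3023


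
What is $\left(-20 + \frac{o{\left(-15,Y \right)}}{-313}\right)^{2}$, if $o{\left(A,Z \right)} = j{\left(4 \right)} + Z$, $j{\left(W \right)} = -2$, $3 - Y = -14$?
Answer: $\frac{39375625}{97969} \approx 401.92$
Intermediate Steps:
$Y = 17$ ($Y = 3 - -14 = 3 + 14 = 17$)
$o{\left(A,Z \right)} = -2 + Z$
$\left(-20 + \frac{o{\left(-15,Y \right)}}{-313}\right)^{2} = \left(-20 + \frac{-2 + 17}{-313}\right)^{2} = \left(-20 + 15 \left(- \frac{1}{313}\right)\right)^{2} = \left(-20 - \frac{15}{313}\right)^{2} = \left(- \frac{6275}{313}\right)^{2} = \frac{39375625}{97969}$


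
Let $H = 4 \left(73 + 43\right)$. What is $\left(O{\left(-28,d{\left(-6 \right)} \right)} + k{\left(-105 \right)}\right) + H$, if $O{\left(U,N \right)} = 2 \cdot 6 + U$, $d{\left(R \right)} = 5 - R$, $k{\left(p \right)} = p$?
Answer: $343$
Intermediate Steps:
$O{\left(U,N \right)} = 12 + U$
$H = 464$ ($H = 4 \cdot 116 = 464$)
$\left(O{\left(-28,d{\left(-6 \right)} \right)} + k{\left(-105 \right)}\right) + H = \left(\left(12 - 28\right) - 105\right) + 464 = \left(-16 - 105\right) + 464 = -121 + 464 = 343$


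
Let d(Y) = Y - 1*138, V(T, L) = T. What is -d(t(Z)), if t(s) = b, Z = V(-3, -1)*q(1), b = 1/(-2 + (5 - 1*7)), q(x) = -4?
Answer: 553/4 ≈ 138.25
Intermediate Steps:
b = -¼ (b = 1/(-2 + (5 - 7)) = 1/(-2 - 2) = 1/(-4) = -¼ ≈ -0.25000)
Z = 12 (Z = -3*(-4) = 12)
t(s) = -¼
d(Y) = -138 + Y (d(Y) = Y - 138 = -138 + Y)
-d(t(Z)) = -(-138 - ¼) = -1*(-553/4) = 553/4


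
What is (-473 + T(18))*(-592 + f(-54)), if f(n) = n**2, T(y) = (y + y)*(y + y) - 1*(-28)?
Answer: 1977724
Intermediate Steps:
T(y) = 28 + 4*y**2 (T(y) = (2*y)*(2*y) + 28 = 4*y**2 + 28 = 28 + 4*y**2)
(-473 + T(18))*(-592 + f(-54)) = (-473 + (28 + 4*18**2))*(-592 + (-54)**2) = (-473 + (28 + 4*324))*(-592 + 2916) = (-473 + (28 + 1296))*2324 = (-473 + 1324)*2324 = 851*2324 = 1977724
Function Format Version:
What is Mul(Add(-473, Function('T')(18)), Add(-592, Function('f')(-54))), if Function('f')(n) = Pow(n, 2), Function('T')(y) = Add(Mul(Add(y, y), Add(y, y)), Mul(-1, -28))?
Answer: 1977724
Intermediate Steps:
Function('T')(y) = Add(28, Mul(4, Pow(y, 2))) (Function('T')(y) = Add(Mul(Mul(2, y), Mul(2, y)), 28) = Add(Mul(4, Pow(y, 2)), 28) = Add(28, Mul(4, Pow(y, 2))))
Mul(Add(-473, Function('T')(18)), Add(-592, Function('f')(-54))) = Mul(Add(-473, Add(28, Mul(4, Pow(18, 2)))), Add(-592, Pow(-54, 2))) = Mul(Add(-473, Add(28, Mul(4, 324))), Add(-592, 2916)) = Mul(Add(-473, Add(28, 1296)), 2324) = Mul(Add(-473, 1324), 2324) = Mul(851, 2324) = 1977724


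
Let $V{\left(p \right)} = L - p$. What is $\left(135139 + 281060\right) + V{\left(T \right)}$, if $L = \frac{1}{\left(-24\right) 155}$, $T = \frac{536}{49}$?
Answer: $\frac{75862759751}{182280} \approx 4.1619 \cdot 10^{5}$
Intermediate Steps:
$T = \frac{536}{49}$ ($T = 536 \cdot \frac{1}{49} = \frac{536}{49} \approx 10.939$)
$L = - \frac{1}{3720}$ ($L = \left(- \frac{1}{24}\right) \frac{1}{155} = - \frac{1}{3720} \approx -0.00026882$)
$V{\left(p \right)} = - \frac{1}{3720} - p$
$\left(135139 + 281060\right) + V{\left(T \right)} = \left(135139 + 281060\right) - \frac{1993969}{182280} = 416199 - \frac{1993969}{182280} = \frac{75862759751}{182280}$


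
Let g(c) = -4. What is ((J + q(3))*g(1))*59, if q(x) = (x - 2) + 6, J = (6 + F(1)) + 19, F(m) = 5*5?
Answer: -13452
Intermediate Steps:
F(m) = 25
J = 50 (J = (6 + 25) + 19 = 31 + 19 = 50)
q(x) = 4 + x (q(x) = (-2 + x) + 6 = 4 + x)
((J + q(3))*g(1))*59 = ((50 + (4 + 3))*(-4))*59 = ((50 + 7)*(-4))*59 = (57*(-4))*59 = -228*59 = -13452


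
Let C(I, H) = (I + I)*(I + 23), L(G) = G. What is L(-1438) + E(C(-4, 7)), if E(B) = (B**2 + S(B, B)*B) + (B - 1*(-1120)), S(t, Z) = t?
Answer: 45738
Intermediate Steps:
C(I, H) = 2*I*(23 + I) (C(I, H) = (2*I)*(23 + I) = 2*I*(23 + I))
E(B) = 1120 + B + 2*B**2 (E(B) = (B**2 + B*B) + (B - 1*(-1120)) = (B**2 + B**2) + (B + 1120) = 2*B**2 + (1120 + B) = 1120 + B + 2*B**2)
L(-1438) + E(C(-4, 7)) = -1438 + (1120 + 2*(-4)*(23 - 4) + 2*(2*(-4)*(23 - 4))**2) = -1438 + (1120 + 2*(-4)*19 + 2*(2*(-4)*19)**2) = -1438 + (1120 - 152 + 2*(-152)**2) = -1438 + (1120 - 152 + 2*23104) = -1438 + (1120 - 152 + 46208) = -1438 + 47176 = 45738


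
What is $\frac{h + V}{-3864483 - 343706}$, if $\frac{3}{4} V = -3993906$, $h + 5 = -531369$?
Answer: $\frac{5856582}{4208189} \approx 1.3917$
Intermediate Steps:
$h = -531374$ ($h = -5 - 531369 = -531374$)
$V = -5325208$ ($V = \frac{4}{3} \left(-3993906\right) = -5325208$)
$\frac{h + V}{-3864483 - 343706} = \frac{-531374 - 5325208}{-3864483 - 343706} = - \frac{5856582}{-4208189} = \left(-5856582\right) \left(- \frac{1}{4208189}\right) = \frac{5856582}{4208189}$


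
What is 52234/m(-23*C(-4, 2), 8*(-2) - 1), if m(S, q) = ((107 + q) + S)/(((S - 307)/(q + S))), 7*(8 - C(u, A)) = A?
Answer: -619939229/416466 ≈ -1488.6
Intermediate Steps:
C(u, A) = 8 - A/7
m(S, q) = (S + q)*(107 + S + q)/(-307 + S) (m(S, q) = (107 + S + q)/(((-307 + S)/(S + q))) = (107 + S + q)*((S + q)/(-307 + S)) = (S + q)*(107 + S + q)/(-307 + S))
52234/m(-23*C(-4, 2), 8*(-2) - 1) = 52234/((((-23*(8 - ⅐*2))² + (8*(-2) - 1)² + 107*(-23*(8 - ⅐*2)) + 107*(8*(-2) - 1) + 2*(-23*(8 - ⅐*2))*(8*(-2) - 1))/(-307 - 23*(8 - ⅐*2)))) = 52234/((((-23*(8 - 2/7))² + (-16 - 1)² + 107*(-23*(8 - 2/7)) + 107*(-16 - 1) + 2*(-23*(8 - 2/7))*(-16 - 1))/(-307 - 23*(8 - 2/7)))) = 52234/((((-23*54/7)² + (-17)² + 107*(-23*54/7) + 107*(-17) + 2*(-23*54/7)*(-17))/(-307 - 23*54/7))) = 52234/((((-1242/7)² + 289 + 107*(-1242/7) - 1819 + 2*(-1242/7)*(-17))/(-307 - 1242/7))) = 52234/(((1542564/49 + 289 - 132894/7 - 1819 + 42228/7)/(-3391/7))) = 52234/((-7/3391*832932/49)) = 52234/(-832932/23737) = 52234*(-23737/832932) = -619939229/416466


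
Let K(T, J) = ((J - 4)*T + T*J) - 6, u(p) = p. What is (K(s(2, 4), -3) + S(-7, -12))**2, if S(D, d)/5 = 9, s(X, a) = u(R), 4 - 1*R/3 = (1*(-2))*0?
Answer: 6561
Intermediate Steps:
R = 12 (R = 12 - 3*1*(-2)*0 = 12 - (-6)*0 = 12 - 3*0 = 12 + 0 = 12)
s(X, a) = 12
K(T, J) = -6 + J*T + T*(-4 + J) (K(T, J) = ((-4 + J)*T + J*T) - 6 = (T*(-4 + J) + J*T) - 6 = (J*T + T*(-4 + J)) - 6 = -6 + J*T + T*(-4 + J))
S(D, d) = 45 (S(D, d) = 5*9 = 45)
(K(s(2, 4), -3) + S(-7, -12))**2 = ((-6 - 4*12 + 2*(-3)*12) + 45)**2 = ((-6 - 48 - 72) + 45)**2 = (-126 + 45)**2 = (-81)**2 = 6561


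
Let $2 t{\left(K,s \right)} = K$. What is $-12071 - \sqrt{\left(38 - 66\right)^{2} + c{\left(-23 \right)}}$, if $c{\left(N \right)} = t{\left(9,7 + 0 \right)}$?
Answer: $-12071 - \frac{\sqrt{3154}}{2} \approx -12099.0$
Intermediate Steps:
$t{\left(K,s \right)} = \frac{K}{2}$
$c{\left(N \right)} = \frac{9}{2}$ ($c{\left(N \right)} = \frac{1}{2} \cdot 9 = \frac{9}{2}$)
$-12071 - \sqrt{\left(38 - 66\right)^{2} + c{\left(-23 \right)}} = -12071 - \sqrt{\left(38 - 66\right)^{2} + \frac{9}{2}} = -12071 - \sqrt{\left(-28\right)^{2} + \frac{9}{2}} = -12071 - \sqrt{784 + \frac{9}{2}} = -12071 - \sqrt{\frac{1577}{2}} = -12071 - \frac{\sqrt{3154}}{2}$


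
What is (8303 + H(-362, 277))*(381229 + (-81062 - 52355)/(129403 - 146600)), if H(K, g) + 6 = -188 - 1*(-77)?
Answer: 53668468146580/17197 ≈ 3.1208e+9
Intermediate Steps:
H(K, g) = -117 (H(K, g) = -6 + (-188 - 1*(-77)) = -6 + (-188 + 77) = -6 - 111 = -117)
(8303 + H(-362, 277))*(381229 + (-81062 - 52355)/(129403 - 146600)) = (8303 - 117)*(381229 + (-81062 - 52355)/(129403 - 146600)) = 8186*(381229 - 133417/(-17197)) = 8186*(381229 - 133417*(-1/17197)) = 8186*(381229 + 133417/17197) = 8186*(6556128530/17197) = 53668468146580/17197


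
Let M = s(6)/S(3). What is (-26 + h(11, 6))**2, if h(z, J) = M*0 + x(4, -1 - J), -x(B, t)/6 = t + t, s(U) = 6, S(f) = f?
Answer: 3364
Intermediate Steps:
x(B, t) = -12*t (x(B, t) = -6*(t + t) = -12*t)
M = 2 (M = 6/3 = 6*(1/3) = 2)
h(z, J) = 12 + 12*J (h(z, J) = 2*0 - 12*(-1 - J) = 0 + (12 + 12*J) = 12 + 12*J)
(-26 + h(11, 6))**2 = (-26 + (12 + 12*6))**2 = (-26 + (12 + 72))**2 = (-26 + 84)**2 = 58**2 = 3364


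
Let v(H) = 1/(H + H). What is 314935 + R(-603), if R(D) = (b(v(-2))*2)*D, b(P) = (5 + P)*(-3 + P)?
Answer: 2668421/8 ≈ 3.3355e+5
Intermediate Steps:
v(H) = 1/(2*H)
b(P) = (-3 + P)*(5 + P)
R(D) = -247*D/8 (R(D) = ((-15 + ((½)/(-2))² + 2*((½)/(-2)))*2)*D = ((-15 + ((½)*(-½))² + 2*((½)*(-½)))*2)*D = ((-15 + (-¼)² + 2*(-¼))*2)*D = ((-15 + 1/16 - ½)*2)*D = (-247/16*2)*D = -247*D/8)
314935 + R(-603) = 314935 - 247/8*(-603) = 314935 + 148941/8 = 2668421/8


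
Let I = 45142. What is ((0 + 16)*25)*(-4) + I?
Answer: 43542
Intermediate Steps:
((0 + 16)*25)*(-4) + I = ((0 + 16)*25)*(-4) + 45142 = (16*25)*(-4) + 45142 = 400*(-4) + 45142 = -1600 + 45142 = 43542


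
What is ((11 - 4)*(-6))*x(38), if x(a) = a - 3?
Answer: -1470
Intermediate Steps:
x(a) = -3 + a
((11 - 4)*(-6))*x(38) = ((11 - 4)*(-6))*(-3 + 38) = (7*(-6))*35 = -42*35 = -1470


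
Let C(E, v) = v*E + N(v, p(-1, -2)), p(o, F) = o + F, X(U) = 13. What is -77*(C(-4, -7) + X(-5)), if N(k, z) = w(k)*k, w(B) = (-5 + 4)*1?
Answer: -3696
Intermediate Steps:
w(B) = -1 (w(B) = -1*1 = -1)
p(o, F) = F + o
N(k, z) = -k
C(E, v) = -v + E*v (C(E, v) = v*E - v = E*v - v = -v + E*v)
-77*(C(-4, -7) + X(-5)) = -77*(-7*(-1 - 4) + 13) = -77*(-7*(-5) + 13) = -77*(35 + 13) = -77*48 = -3696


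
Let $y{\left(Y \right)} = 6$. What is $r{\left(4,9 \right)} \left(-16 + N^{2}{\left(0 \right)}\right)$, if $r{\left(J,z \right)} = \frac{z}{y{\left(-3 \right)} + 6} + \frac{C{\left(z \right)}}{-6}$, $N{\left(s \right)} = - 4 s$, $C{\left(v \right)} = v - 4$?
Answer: $\frac{4}{3} \approx 1.3333$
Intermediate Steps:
$C{\left(v \right)} = -4 + v$ ($C{\left(v \right)} = v - 4 = -4 + v$)
$r{\left(J,z \right)} = \frac{2}{3} - \frac{z}{12}$ ($r{\left(J,z \right)} = \frac{z}{6 + 6} + \frac{-4 + z}{-6} = \frac{z}{12} + \left(-4 + z\right) \left(- \frac{1}{6}\right) = z \frac{1}{12} - \left(- \frac{2}{3} + \frac{z}{6}\right) = \frac{z}{12} - \left(- \frac{2}{3} + \frac{z}{6}\right) = \frac{2}{3} - \frac{z}{12}$)
$r{\left(4,9 \right)} \left(-16 + N^{2}{\left(0 \right)}\right) = \left(\frac{2}{3} - \frac{3}{4}\right) \left(-16 + \left(\left(-4\right) 0\right)^{2}\right) = \left(\frac{2}{3} - \frac{3}{4}\right) \left(-16 + 0^{2}\right) = - \frac{-16 + 0}{12} = \left(- \frac{1}{12}\right) \left(-16\right) = \frac{4}{3}$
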